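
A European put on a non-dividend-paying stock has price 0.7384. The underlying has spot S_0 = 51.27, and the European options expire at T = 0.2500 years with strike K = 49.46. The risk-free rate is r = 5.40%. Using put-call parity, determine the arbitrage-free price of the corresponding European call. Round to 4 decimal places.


Put-call parity: C - P = S_0 * exp(-qT) - K * exp(-rT).
S_0 * exp(-qT) = 51.2700 * 1.00000000 = 51.27000000
K * exp(-rT) = 49.4600 * 0.98659072 = 48.79677683
C = P + S*exp(-qT) - K*exp(-rT)
C = 0.7384 + 51.27000000 - 48.79677683 = 3.2116

Answer: Call price = 3.2116


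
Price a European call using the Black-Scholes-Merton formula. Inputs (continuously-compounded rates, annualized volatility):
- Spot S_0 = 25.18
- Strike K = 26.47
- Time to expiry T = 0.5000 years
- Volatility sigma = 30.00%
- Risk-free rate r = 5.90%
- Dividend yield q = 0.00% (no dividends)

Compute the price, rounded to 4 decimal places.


d1 = (ln(S/K) + (r - q + 0.5*sigma^2) * T) / (sigma * sqrt(T)) = 0.00960728
d2 = d1 - sigma * sqrt(T) = -0.20252475
exp(-rT) = 0.97093088; exp(-qT) = 1.00000000
C = S_0 * exp(-qT) * N(d1) - K * exp(-rT) * N(d2)
N(d1) = 0.50383269; N(d2) = 0.41975326
C = 25.1800 * 1.00000000 * 0.50383269 - 26.4700 * 0.97093088 * 0.41975326 = 1.8986

Answer: Price = 1.8986


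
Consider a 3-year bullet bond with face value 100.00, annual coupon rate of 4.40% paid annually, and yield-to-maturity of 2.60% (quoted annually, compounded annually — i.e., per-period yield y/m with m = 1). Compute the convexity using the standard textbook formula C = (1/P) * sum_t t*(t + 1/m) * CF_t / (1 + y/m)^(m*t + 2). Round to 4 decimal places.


Answer: Convexity = 10.7854

Derivation:
Coupon per period c = face * coupon_rate / m = 4.400000
Periods per year m = 1; per-period yield y/m = 0.026000
Number of cashflows N = 3
Cashflows (t years, CF_t, discount factor 1/(1+y/m)^(m*t), PV):
  t = 1.0000: CF_t = 4.400000, DF = 0.974659, PV = 4.288499
  t = 2.0000: CF_t = 4.400000, DF = 0.949960, PV = 4.179824
  t = 3.0000: CF_t = 104.400000, DF = 0.925887, PV = 96.662588
Price P = sum_t PV_t = 105.130910
Convexity numerator sum_t t*(t + 1/m) * CF_t / (1+y/m)^(m*t + 2):
  t = 1.0000: term = 8.147804
  t = 2.0000: term = 23.823989
  t = 3.0000: term = 1101.906997
Convexity = (1/P) * sum = 1133.878791 / 105.130910 = 10.785399


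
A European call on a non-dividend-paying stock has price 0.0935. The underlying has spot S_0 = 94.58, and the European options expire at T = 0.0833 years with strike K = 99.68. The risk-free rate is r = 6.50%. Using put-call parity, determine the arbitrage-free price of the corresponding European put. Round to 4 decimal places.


Put-call parity: C - P = S_0 * exp(-qT) - K * exp(-rT).
S_0 * exp(-qT) = 94.5800 * 1.00000000 = 94.58000000
K * exp(-rT) = 99.6800 * 0.99460013 = 99.14174116
P = C - S*exp(-qT) + K*exp(-rT)
P = 0.0935 - 94.58000000 + 99.14174116 = 4.6552

Answer: Put price = 4.6552


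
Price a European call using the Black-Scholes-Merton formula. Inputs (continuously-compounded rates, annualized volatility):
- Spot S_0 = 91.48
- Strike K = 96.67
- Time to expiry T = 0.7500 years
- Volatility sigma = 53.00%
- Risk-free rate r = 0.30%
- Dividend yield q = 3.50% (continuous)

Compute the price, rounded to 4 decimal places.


d1 = (ln(S/K) + (r - q + 0.5*sigma^2) * T) / (sigma * sqrt(T)) = 0.05698284
d2 = d1 - sigma * sqrt(T) = -0.40201062
exp(-rT) = 0.99775253; exp(-qT) = 0.97409154
C = S_0 * exp(-qT) * N(d1) - K * exp(-rT) * N(d2)
N(d1) = 0.52272057; N(d2) = 0.34383811
C = 91.4800 * 0.97409154 * 0.52272057 - 96.6700 * 0.99775253 * 0.34383811 = 13.4154

Answer: Price = 13.4154


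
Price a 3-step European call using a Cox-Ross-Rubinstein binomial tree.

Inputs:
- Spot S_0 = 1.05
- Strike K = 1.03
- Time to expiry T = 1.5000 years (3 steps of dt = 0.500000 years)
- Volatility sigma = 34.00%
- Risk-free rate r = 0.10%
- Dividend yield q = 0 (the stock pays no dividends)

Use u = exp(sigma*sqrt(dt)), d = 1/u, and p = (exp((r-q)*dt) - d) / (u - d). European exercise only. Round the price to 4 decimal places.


dt = T/N = 0.500000
u = exp(sigma*sqrt(dt)) = 1.271778; d = 1/u = 0.786300
p = (exp((r-q)*dt) - d) / (u - d) = 0.441214
Discount per step: exp(-r*dt) = 0.999500
Stock lattice S(k, i) with i counting down-moves:
  k=0: S(0,0) = 1.0500
  k=1: S(1,0) = 1.3354; S(1,1) = 0.8256
  k=2: S(2,0) = 1.6983; S(2,1) = 1.0500; S(2,2) = 0.6492
  k=3: S(3,0) = 2.1599; S(3,1) = 1.3354; S(3,2) = 0.8256; S(3,3) = 0.5105
Terminal payoffs V(N, i) = max(S_T - K, 0):
  V(3,0) = 1.129851; V(3,1) = 0.305367; V(3,2) = 0.000000; V(3,3) = 0.000000
Backward induction: V(k, i) = exp(-r*dt) * [p * V(k+1, i) + (1-p) * V(k+1, i+1)].
  V(2,0) = exp(-r*dt) * [p*1.129851 + (1-p)*0.305367] = 0.668806
  V(2,1) = exp(-r*dt) * [p*0.305367 + (1-p)*0.000000] = 0.134665
  V(2,2) = exp(-r*dt) * [p*0.000000 + (1-p)*0.000000] = 0.000000
  V(1,0) = exp(-r*dt) * [p*0.668806 + (1-p)*0.134665] = 0.370151
  V(1,1) = exp(-r*dt) * [p*0.134665 + (1-p)*0.000000] = 0.059386
  V(0,0) = exp(-r*dt) * [p*0.370151 + (1-p)*0.059386] = 0.196402

Answer: Price = V(0,0) = 0.1964


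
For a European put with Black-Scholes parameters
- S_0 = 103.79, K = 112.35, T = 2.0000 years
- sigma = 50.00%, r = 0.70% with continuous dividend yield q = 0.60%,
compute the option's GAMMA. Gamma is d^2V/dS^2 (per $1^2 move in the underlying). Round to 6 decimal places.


d1 = 0.2443062815; d2 = -0.4628004997
phi(d1) = 0.3872126271; exp(-qT) = 0.9880717129; exp(-rT) = 0.9860975443
Gamma = exp(-qT) * phi(d1) / (S * sigma * sqrt(T)) = 0.9880717129 * 0.3872126271 / (103.7900 * 0.5000 * 1.4142135624) = 0.005213

Answer: Gamma = 0.005213


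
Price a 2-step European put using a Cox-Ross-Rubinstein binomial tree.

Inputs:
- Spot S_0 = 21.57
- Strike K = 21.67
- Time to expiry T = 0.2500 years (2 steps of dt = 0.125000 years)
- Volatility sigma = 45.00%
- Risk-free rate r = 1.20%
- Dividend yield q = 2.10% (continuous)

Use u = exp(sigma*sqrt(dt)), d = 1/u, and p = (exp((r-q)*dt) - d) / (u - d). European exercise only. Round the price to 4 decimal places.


dt = T/N = 0.125000
u = exp(sigma*sqrt(dt)) = 1.172454; d = 1/u = 0.852912
p = (exp((r-q)*dt) - d) / (u - d) = 0.456790
Discount per step: exp(-r*dt) = 0.998501
Stock lattice S(k, i) with i counting down-moves:
  k=0: S(0,0) = 21.5700
  k=1: S(1,0) = 25.2898; S(1,1) = 18.3973
  k=2: S(2,0) = 29.6512; S(2,1) = 21.5700; S(2,2) = 15.6913
Terminal payoffs V(N, i) = max(K - S_T, 0):
  V(2,0) = 0.000000; V(2,1) = 0.100000; V(2,2) = 5.978716
Backward induction: V(k, i) = exp(-r*dt) * [p * V(k+1, i) + (1-p) * V(k+1, i+1)].
  V(1,0) = exp(-r*dt) * [p*0.000000 + (1-p)*0.100000] = 0.054240
  V(1,1) = exp(-r*dt) * [p*0.100000 + (1-p)*5.978716] = 3.288439
  V(0,0) = exp(-r*dt) * [p*0.054240 + (1-p)*3.288439] = 1.808374

Answer: Price = V(0,0) = 1.8084


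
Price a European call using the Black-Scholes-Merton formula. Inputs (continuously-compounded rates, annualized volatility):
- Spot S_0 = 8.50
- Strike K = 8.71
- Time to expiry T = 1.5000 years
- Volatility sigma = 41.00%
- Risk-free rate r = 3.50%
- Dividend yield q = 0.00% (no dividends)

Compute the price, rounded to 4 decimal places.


Answer: Price = 1.7820

Derivation:
d1 = (ln(S/K) + (r - q + 0.5*sigma^2) * T) / (sigma * sqrt(T)) = 0.30702138
d2 = d1 - sigma * sqrt(T) = -0.19512402
exp(-rT) = 0.94885432; exp(-qT) = 1.00000000
C = S_0 * exp(-qT) * N(d1) - K * exp(-rT) * N(d2)
N(d1) = 0.62058645; N(d2) = 0.42264793
C = 8.5000 * 1.00000000 * 0.62058645 - 8.7100 * 0.94885432 * 0.42264793 = 1.7820


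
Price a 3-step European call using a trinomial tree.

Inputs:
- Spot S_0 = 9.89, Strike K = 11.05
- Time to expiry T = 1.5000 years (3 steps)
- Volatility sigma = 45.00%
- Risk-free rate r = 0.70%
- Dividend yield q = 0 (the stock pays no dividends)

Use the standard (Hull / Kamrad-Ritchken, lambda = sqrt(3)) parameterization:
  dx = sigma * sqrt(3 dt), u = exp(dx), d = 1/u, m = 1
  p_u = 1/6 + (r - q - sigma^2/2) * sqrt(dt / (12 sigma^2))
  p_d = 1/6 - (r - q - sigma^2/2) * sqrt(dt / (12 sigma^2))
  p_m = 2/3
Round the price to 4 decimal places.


Answer: Price = V(0,0) = 1.7031

Derivation:
dt = T/N = 0.500000; dx = sigma*sqrt(3*dt) = 0.551135
u = exp(dx) = 1.735222; d = 1/u = 0.576295
p_u = 0.123914, p_m = 0.666667, p_d = 0.209419
Discount per step: exp(-r*dt) = 0.996506
Stock lattice S(k, j) with j the centered position index:
  k=0: S(0,+0) = 9.8900
  k=1: S(1,-1) = 5.6996; S(1,+0) = 9.8900; S(1,+1) = 17.1613
  k=2: S(2,-2) = 3.2846; S(2,-1) = 5.6996; S(2,+0) = 9.8900; S(2,+1) = 17.1613; S(2,+2) = 29.7787
  k=3: S(3,-3) = 1.8929; S(3,-2) = 3.2846; S(3,-1) = 5.6996; S(3,+0) = 9.8900; S(3,+1) = 17.1613; S(3,+2) = 29.7787; S(3,+3) = 51.6727
Terminal payoffs V(N, j) = max(S_T - K, 0):
  V(3,-3) = 0.000000; V(3,-2) = 0.000000; V(3,-1) = 0.000000; V(3,+0) = 0.000000; V(3,+1) = 6.111343; V(3,+2) = 18.728734; V(3,+3) = 40.622707
Backward induction: V(k, j) = exp(-r*dt) * [p_u * V(k+1, j+1) + p_m * V(k+1, j) + p_d * V(k+1, j-1)]
  V(2,-2) = exp(-r*dt) * [p_u*0.000000 + p_m*0.000000 + p_d*0.000000] = 0.000000
  V(2,-1) = exp(-r*dt) * [p_u*0.000000 + p_m*0.000000 + p_d*0.000000] = 0.000000
  V(2,+0) = exp(-r*dt) * [p_u*6.111343 + p_m*0.000000 + p_d*0.000000] = 0.754635
  V(2,+1) = exp(-r*dt) * [p_u*18.728734 + p_m*6.111343 + p_d*0.000000] = 6.372638
  V(2,+2) = exp(-r*dt) * [p_u*40.622707 + p_m*18.728734 + p_d*6.111343] = 18.733695
  V(1,-1) = exp(-r*dt) * [p_u*0.754635 + p_m*0.000000 + p_d*0.000000] = 0.093183
  V(1,+0) = exp(-r*dt) * [p_u*6.372638 + p_m*0.754635 + p_d*0.000000] = 1.288232
  V(1,+1) = exp(-r*dt) * [p_u*18.733695 + p_m*6.372638 + p_d*0.754635] = 6.704321
  V(0,+0) = exp(-r*dt) * [p_u*6.704321 + p_m*1.288232 + p_d*0.093183] = 1.703124


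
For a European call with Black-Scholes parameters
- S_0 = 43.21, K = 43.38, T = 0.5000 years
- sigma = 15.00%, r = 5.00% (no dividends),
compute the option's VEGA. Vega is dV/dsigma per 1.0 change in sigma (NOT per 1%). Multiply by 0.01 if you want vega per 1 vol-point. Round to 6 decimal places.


d1 = 0.2517153491; d2 = 0.1456493320
phi(d1) = 0.3865017660; exp(-qT) = 1.0000000000; exp(-rT) = 0.9753099120
Vega = S * exp(-qT) * phi(d1) * sqrt(T) = 43.2100 * 1.0000000000 * 0.3865017660 * 0.7071067812 = 11.809207

Answer: Vega = 11.809207


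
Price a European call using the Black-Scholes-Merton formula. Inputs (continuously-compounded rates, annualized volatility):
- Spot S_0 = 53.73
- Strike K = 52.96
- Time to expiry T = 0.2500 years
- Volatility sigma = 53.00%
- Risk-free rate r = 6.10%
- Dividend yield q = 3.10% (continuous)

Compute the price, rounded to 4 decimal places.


Answer: Price = 6.1563

Derivation:
d1 = (ln(S/K) + (r - q + 0.5*sigma^2) * T) / (sigma * sqrt(T)) = 0.21527205
d2 = d1 - sigma * sqrt(T) = -0.04972795
exp(-rT) = 0.98486569; exp(-qT) = 0.99227995
C = S_0 * exp(-qT) * N(d1) - K * exp(-rT) * N(d2)
N(d1) = 0.58522239; N(d2) = 0.48016959
C = 53.7300 * 0.99227995 * 0.58522239 - 52.9600 * 0.98486569 * 0.48016959 = 6.1563


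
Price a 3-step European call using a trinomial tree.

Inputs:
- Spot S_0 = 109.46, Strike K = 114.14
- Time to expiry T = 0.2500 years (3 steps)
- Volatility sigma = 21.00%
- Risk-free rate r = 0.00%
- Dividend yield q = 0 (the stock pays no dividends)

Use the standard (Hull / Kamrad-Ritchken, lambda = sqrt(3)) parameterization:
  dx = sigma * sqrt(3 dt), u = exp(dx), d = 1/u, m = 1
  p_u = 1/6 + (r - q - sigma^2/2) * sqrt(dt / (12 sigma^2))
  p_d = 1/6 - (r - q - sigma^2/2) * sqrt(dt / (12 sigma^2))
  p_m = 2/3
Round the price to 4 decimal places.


dt = T/N = 0.083333; dx = sigma*sqrt(3*dt) = 0.105000
u = exp(dx) = 1.110711; d = 1/u = 0.900325
p_u = 0.157917, p_m = 0.666667, p_d = 0.175417
Discount per step: exp(-r*dt) = 1.000000
Stock lattice S(k, j) with j the centered position index:
  k=0: S(0,+0) = 109.4600
  k=1: S(1,-1) = 98.5495; S(1,+0) = 109.4600; S(1,+1) = 121.5784
  k=2: S(2,-2) = 88.7266; S(2,-1) = 98.5495; S(2,+0) = 109.4600; S(2,+1) = 121.5784; S(2,+2) = 135.0384
  k=3: S(3,-3) = 79.8827; S(3,-2) = 88.7266; S(3,-1) = 98.5495; S(3,+0) = 109.4600; S(3,+1) = 121.5784; S(3,+2) = 135.0384; S(3,+3) = 149.9886
Terminal payoffs V(N, j) = max(S_T - K, 0):
  V(3,-3) = 0.000000; V(3,-2) = 0.000000; V(3,-1) = 0.000000; V(3,+0) = 0.000000; V(3,+1) = 7.438383; V(3,+2) = 20.898400; V(3,+3) = 35.848584
Backward induction: V(k, j) = exp(-r*dt) * [p_u * V(k+1, j+1) + p_m * V(k+1, j) + p_d * V(k+1, j-1)]
  V(2,-2) = exp(-r*dt) * [p_u*0.000000 + p_m*0.000000 + p_d*0.000000] = 0.000000
  V(2,-1) = exp(-r*dt) * [p_u*0.000000 + p_m*0.000000 + p_d*0.000000] = 0.000000
  V(2,+0) = exp(-r*dt) * [p_u*7.438383 + p_m*0.000000 + p_d*0.000000] = 1.174645
  V(2,+1) = exp(-r*dt) * [p_u*20.898400 + p_m*7.438383 + p_d*0.000000] = 8.259128
  V(2,+2) = exp(-r*dt) * [p_u*35.848584 + p_m*20.898400 + p_d*7.438383] = 20.898172
  V(1,-1) = exp(-r*dt) * [p_u*1.174645 + p_m*0.000000 + p_d*0.000000] = 0.185496
  V(1,+0) = exp(-r*dt) * [p_u*8.259128 + p_m*1.174645 + p_d*0.000000] = 2.087350
  V(1,+1) = exp(-r*dt) * [p_u*20.898172 + p_m*8.259128 + p_d*1.174645] = 9.012307
  V(0,+0) = exp(-r*dt) * [p_u*9.012307 + p_m*2.087350 + p_d*0.185496] = 2.847300

Answer: Price = V(0,0) = 2.8473


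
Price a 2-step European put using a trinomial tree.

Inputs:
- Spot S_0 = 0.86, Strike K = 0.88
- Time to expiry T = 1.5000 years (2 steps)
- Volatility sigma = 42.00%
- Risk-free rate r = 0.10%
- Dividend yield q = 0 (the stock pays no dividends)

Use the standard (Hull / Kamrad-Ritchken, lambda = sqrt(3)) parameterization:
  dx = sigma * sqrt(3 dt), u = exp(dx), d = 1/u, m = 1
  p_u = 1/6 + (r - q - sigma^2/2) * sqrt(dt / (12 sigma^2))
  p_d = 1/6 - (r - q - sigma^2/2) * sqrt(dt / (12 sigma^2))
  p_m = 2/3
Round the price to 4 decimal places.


dt = T/N = 0.750000; dx = sigma*sqrt(3*dt) = 0.630000
u = exp(dx) = 1.877611; d = 1/u = 0.532592
p_u = 0.114762, p_m = 0.666667, p_d = 0.218571
Discount per step: exp(-r*dt) = 0.999250
Stock lattice S(k, j) with j the centered position index:
  k=0: S(0,+0) = 0.8600
  k=1: S(1,-1) = 0.4580; S(1,+0) = 0.8600; S(1,+1) = 1.6147
  k=2: S(2,-2) = 0.2439; S(2,-1) = 0.4580; S(2,+0) = 0.8600; S(2,+1) = 1.6147; S(2,+2) = 3.0319
Terminal payoffs V(N, j) = max(K - S_T, 0):
  V(2,-2) = 0.636058; V(2,-1) = 0.421971; V(2,+0) = 0.020000; V(2,+1) = 0.000000; V(2,+2) = 0.000000
Backward induction: V(k, j) = exp(-r*dt) * [p_u * V(k+1, j+1) + p_m * V(k+1, j) + p_d * V(k+1, j-1)]
  V(1,-1) = exp(-r*dt) * [p_u*0.020000 + p_m*0.421971 + p_d*0.636058] = 0.422316
  V(1,+0) = exp(-r*dt) * [p_u*0.000000 + p_m*0.020000 + p_d*0.421971] = 0.105485
  V(1,+1) = exp(-r*dt) * [p_u*0.000000 + p_m*0.000000 + p_d*0.020000] = 0.004368
  V(0,+0) = exp(-r*dt) * [p_u*0.004368 + p_m*0.105485 + p_d*0.422316] = 0.163009

Answer: Price = V(0,0) = 0.1630


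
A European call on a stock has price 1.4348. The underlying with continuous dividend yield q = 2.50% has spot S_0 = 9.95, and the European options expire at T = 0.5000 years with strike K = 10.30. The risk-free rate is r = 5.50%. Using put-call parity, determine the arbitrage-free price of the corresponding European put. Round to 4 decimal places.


Answer: Put price = 1.6290

Derivation:
Put-call parity: C - P = S_0 * exp(-qT) - K * exp(-rT).
S_0 * exp(-qT) = 9.9500 * 0.98757780 = 9.82639911
K * exp(-rT) = 10.3000 * 0.97287468 = 10.02060923
P = C - S*exp(-qT) + K*exp(-rT)
P = 1.4348 - 9.82639911 + 10.02060923 = 1.6290


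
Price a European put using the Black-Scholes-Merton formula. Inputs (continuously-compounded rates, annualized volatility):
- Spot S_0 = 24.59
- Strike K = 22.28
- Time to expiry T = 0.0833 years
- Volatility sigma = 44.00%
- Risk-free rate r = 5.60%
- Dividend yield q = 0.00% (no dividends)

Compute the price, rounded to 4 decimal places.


d1 = (ln(S/K) + (r - q + 0.5*sigma^2) * T) / (sigma * sqrt(T)) = 0.87705513
d2 = d1 - sigma * sqrt(T) = 0.75006348
exp(-rT) = 0.99534606; exp(-qT) = 1.00000000
P = K * exp(-rT) * N(-d2) - S_0 * exp(-qT) * N(-d1)
N(-d1) = 0.19022835; N(-d2) = 0.22660824
P = 22.2800 * 0.99534606 * 0.22660824 - 24.5900 * 1.00000000 * 0.19022835 = 0.3476

Answer: Price = 0.3476


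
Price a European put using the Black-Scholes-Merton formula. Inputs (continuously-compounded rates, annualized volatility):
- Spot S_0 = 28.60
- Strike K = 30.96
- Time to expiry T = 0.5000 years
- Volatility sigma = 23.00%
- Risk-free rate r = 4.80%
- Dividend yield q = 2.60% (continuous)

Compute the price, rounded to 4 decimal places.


d1 = (ln(S/K) + (r - q + 0.5*sigma^2) * T) / (sigma * sqrt(T)) = -0.33857706
d2 = d1 - sigma * sqrt(T) = -0.50121162
exp(-rT) = 0.97628571; exp(-qT) = 0.98708414
P = K * exp(-rT) * N(-d2) - S_0 * exp(-qT) * N(-d1)
N(-d1) = 0.63253582; N(-d2) = 0.69188890
P = 30.9600 * 0.97628571 * 0.69188890 - 28.6000 * 0.98708414 * 0.63253582 = 3.0560

Answer: Price = 3.0560


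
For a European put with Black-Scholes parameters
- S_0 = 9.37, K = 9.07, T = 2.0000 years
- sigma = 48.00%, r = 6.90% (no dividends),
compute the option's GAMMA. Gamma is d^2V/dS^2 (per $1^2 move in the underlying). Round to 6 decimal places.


Answer: Gamma = 0.052682

Derivation:
d1 = 0.5906416276; d2 = -0.0881808823
phi(d1) = 0.3350862561; exp(-qT) = 1.0000000000; exp(-rT) = 0.8710986917
Gamma = exp(-qT) * phi(d1) / (S * sigma * sqrt(T)) = 1.0000000000 * 0.3350862561 / (9.3700 * 0.4800 * 1.4142135624) = 0.052682


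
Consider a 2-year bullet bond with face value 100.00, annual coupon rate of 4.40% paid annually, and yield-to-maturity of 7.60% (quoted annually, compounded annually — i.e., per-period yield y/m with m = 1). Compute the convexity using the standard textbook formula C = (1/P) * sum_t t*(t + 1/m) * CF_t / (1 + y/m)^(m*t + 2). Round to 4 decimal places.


Coupon per period c = face * coupon_rate / m = 4.400000
Periods per year m = 1; per-period yield y/m = 0.076000
Number of cashflows N = 2
Cashflows (t years, CF_t, discount factor 1/(1+y/m)^(m*t), PV):
  t = 1.0000: CF_t = 4.400000, DF = 0.929368, PV = 4.089219
  t = 2.0000: CF_t = 104.400000, DF = 0.863725, PV = 90.172883
Price P = sum_t PV_t = 94.262103
Convexity numerator sum_t t*(t + 1/m) * CF_t / (1+y/m)^(m*t + 2):
  t = 1.0000: term = 7.063921
  t = 2.0000: term = 467.307406
Convexity = (1/P) * sum = 474.371327 / 94.262103 = 5.032471

Answer: Convexity = 5.0325


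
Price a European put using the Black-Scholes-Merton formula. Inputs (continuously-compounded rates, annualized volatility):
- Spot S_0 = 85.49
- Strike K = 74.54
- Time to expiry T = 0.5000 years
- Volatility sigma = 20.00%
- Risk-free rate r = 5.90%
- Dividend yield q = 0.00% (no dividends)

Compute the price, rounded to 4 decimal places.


d1 = (ln(S/K) + (r - q + 0.5*sigma^2) * T) / (sigma * sqrt(T)) = 1.24849259
d2 = d1 - sigma * sqrt(T) = 1.10707124
exp(-rT) = 0.97093088; exp(-qT) = 1.00000000
P = K * exp(-rT) * N(-d2) - S_0 * exp(-qT) * N(-d1)
N(-d1) = 0.10592536; N(-d2) = 0.13413156
P = 74.5400 * 0.97093088 * 0.13413156 - 85.4900 * 1.00000000 * 0.10592536 = 0.6520

Answer: Price = 0.6520


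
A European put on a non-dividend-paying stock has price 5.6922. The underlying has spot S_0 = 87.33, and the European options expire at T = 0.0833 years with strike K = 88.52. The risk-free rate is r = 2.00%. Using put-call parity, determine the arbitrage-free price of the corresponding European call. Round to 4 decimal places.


Put-call parity: C - P = S_0 * exp(-qT) - K * exp(-rT).
S_0 * exp(-qT) = 87.3300 * 1.00000000 = 87.33000000
K * exp(-rT) = 88.5200 * 0.99833539 = 88.37264846
C = P + S*exp(-qT) - K*exp(-rT)
C = 5.6922 + 87.33000000 - 88.37264846 = 4.6496

Answer: Call price = 4.6496


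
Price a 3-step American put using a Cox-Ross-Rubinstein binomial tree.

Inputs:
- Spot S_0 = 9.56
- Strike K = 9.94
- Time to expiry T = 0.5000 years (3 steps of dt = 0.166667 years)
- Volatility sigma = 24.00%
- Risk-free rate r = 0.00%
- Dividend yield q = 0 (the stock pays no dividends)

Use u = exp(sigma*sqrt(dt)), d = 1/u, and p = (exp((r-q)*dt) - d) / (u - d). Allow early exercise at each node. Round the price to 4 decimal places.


dt = T/N = 0.166667
u = exp(sigma*sqrt(dt)) = 1.102940; d = 1/u = 0.906667
p = (exp((r-q)*dt) - d) / (u - d) = 0.475525
Discount per step: exp(-r*dt) = 1.000000
Stock lattice S(k, i) with i counting down-moves:
  k=0: S(0,0) = 9.5600
  k=1: S(1,0) = 10.5441; S(1,1) = 8.6677
  k=2: S(2,0) = 11.6295; S(2,1) = 9.5600; S(2,2) = 7.8588
  k=3: S(3,0) = 12.8267; S(3,1) = 10.5441; S(3,2) = 8.6677; S(3,3) = 7.1253
Terminal payoffs V(N, i) = max(K - S_T, 0):
  V(3,0) = 0.000000; V(3,1) = 0.000000; V(3,2) = 1.272260; V(3,3) = 2.814720
Backward induction: V(k, i) = exp(-r*dt) * [p * V(k+1, i) + (1-p) * V(k+1, i+1)]; then take max(V_cont, immediate exercise) for American.
  V(2,0) = exp(-r*dt) * [p*0.000000 + (1-p)*0.000000] = 0.000000; exercise = 0.000000; V(2,0) = max -> 0.000000
  V(2,1) = exp(-r*dt) * [p*0.000000 + (1-p)*1.272260] = 0.667269; exercise = 0.380000; V(2,1) = max -> 0.667269
  V(2,2) = exp(-r*dt) * [p*1.272260 + (1-p)*2.814720] = 2.081242; exercise = 2.081242; V(2,2) = max -> 2.081242
  V(1,0) = exp(-r*dt) * [p*0.000000 + (1-p)*0.667269] = 0.349966; exercise = 0.000000; V(1,0) = max -> 0.349966
  V(1,1) = exp(-r*dt) * [p*0.667269 + (1-p)*2.081242] = 1.408863; exercise = 1.272260; V(1,1) = max -> 1.408863
  V(0,0) = exp(-r*dt) * [p*0.349966 + (1-p)*1.408863] = 0.905331; exercise = 0.380000; V(0,0) = max -> 0.905331

Answer: Price = V(0,0) = 0.9053


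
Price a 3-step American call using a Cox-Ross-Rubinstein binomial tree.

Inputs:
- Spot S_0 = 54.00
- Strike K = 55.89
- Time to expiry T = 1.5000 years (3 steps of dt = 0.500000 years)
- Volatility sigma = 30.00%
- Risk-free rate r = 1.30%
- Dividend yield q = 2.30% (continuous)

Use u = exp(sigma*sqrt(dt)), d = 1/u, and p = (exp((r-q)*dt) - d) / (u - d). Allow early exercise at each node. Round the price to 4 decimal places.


Answer: Price = V(0,0) = 7.2713

Derivation:
dt = T/N = 0.500000
u = exp(sigma*sqrt(dt)) = 1.236311; d = 1/u = 0.808858
p = (exp((r-q)*dt) - d) / (u - d) = 0.435497
Discount per step: exp(-r*dt) = 0.993521
Stock lattice S(k, i) with i counting down-moves:
  k=0: S(0,0) = 54.0000
  k=1: S(1,0) = 66.7608; S(1,1) = 43.6783
  k=2: S(2,0) = 82.5371; S(2,1) = 54.0000; S(2,2) = 35.3296
  k=3: S(3,0) = 102.0416; S(3,1) = 66.7608; S(3,2) = 43.6783; S(3,3) = 28.5766
Terminal payoffs V(N, i) = max(S_T - K, 0):
  V(3,0) = 46.151557; V(3,1) = 10.870800; V(3,2) = 0.000000; V(3,3) = 0.000000
Backward induction: V(k, i) = exp(-r*dt) * [p * V(k+1, i) + (1-p) * V(k+1, i+1)]; then take max(V_cont, immediate exercise) for American.
  V(2,0) = exp(-r*dt) * [p*46.151557 + (1-p)*10.870800] = 26.065486; exercise = 26.647119; V(2,0) = max -> 26.647119
  V(2,1) = exp(-r*dt) * [p*10.870800 + (1-p)*0.000000] = 4.703528; exercise = 0.000000; V(2,1) = max -> 4.703528
  V(2,2) = exp(-r*dt) * [p*0.000000 + (1-p)*0.000000] = 0.000000; exercise = 0.000000; V(2,2) = max -> 0.000000
  V(1,0) = exp(-r*dt) * [p*26.647119 + (1-p)*4.703528] = 14.167507; exercise = 10.870800; V(1,0) = max -> 14.167507
  V(1,1) = exp(-r*dt) * [p*4.703528 + (1-p)*0.000000] = 2.035101; exercise = 0.000000; V(1,1) = max -> 2.035101
  V(0,0) = exp(-r*dt) * [p*14.167507 + (1-p)*2.035101] = 7.271310; exercise = 0.000000; V(0,0) = max -> 7.271310


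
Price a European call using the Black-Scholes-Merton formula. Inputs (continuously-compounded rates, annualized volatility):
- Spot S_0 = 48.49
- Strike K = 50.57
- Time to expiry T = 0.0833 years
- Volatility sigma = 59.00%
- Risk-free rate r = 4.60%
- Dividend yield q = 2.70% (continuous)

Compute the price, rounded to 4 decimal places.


Answer: Price = 2.4464

Derivation:
d1 = (ln(S/K) + (r - q + 0.5*sigma^2) * T) / (sigma * sqrt(T)) = -0.15221523
d2 = d1 - sigma * sqrt(T) = -0.32249950
exp(-rT) = 0.99617553; exp(-qT) = 0.99775343
C = S_0 * exp(-qT) * N(d1) - K * exp(-rT) * N(d2)
N(d1) = 0.43950859; N(d2) = 0.37353716
C = 48.4900 * 0.99775343 * 0.43950859 - 50.5700 * 0.99617553 * 0.37353716 = 2.4464


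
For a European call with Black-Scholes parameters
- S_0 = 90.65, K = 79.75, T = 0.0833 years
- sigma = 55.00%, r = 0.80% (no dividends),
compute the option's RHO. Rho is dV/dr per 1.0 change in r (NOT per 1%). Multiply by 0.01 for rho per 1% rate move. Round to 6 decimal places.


Answer: Rho = 5.097733

Derivation:
d1 = 0.8906079535; d2 = 0.7318683869
phi(d1) = 0.2683321241; exp(-qT) = 1.0000000000; exp(-rT) = 0.9993338220
N(d2) = 0.7678755484
Rho = K*T*exp(-rT)*N(d2) = 79.7500 * 0.0833 * 0.9993338220 * 0.7678755484 = 5.097733


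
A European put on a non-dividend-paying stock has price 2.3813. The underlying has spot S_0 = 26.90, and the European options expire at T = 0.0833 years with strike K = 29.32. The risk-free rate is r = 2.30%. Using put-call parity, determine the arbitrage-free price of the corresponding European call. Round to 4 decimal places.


Put-call parity: C - P = S_0 * exp(-qT) - K * exp(-rT).
S_0 * exp(-qT) = 26.9000 * 1.00000000 = 26.90000000
K * exp(-rT) = 29.3200 * 0.99808593 = 29.26387959
C = P + S*exp(-qT) - K*exp(-rT)
C = 2.3813 + 26.90000000 - 29.26387959 = 0.0174

Answer: Call price = 0.0174


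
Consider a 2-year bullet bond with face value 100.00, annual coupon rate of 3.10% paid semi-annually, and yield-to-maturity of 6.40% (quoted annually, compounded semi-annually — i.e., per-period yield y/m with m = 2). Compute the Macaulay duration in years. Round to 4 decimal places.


Coupon per period c = face * coupon_rate / m = 1.550000
Periods per year m = 2; per-period yield y/m = 0.032000
Number of cashflows N = 4
Cashflows (t years, CF_t, discount factor 1/(1+y/m)^(m*t), PV):
  t = 0.5000: CF_t = 1.550000, DF = 0.968992, PV = 1.501938
  t = 1.0000: CF_t = 1.550000, DF = 0.938946, PV = 1.455366
  t = 1.5000: CF_t = 1.550000, DF = 0.909831, PV = 1.410239
  t = 2.0000: CF_t = 101.550000, DF = 0.881620, PV = 89.528465
Price P = sum_t PV_t = 93.896008
Macaulay numerator sum_t t * PV_t:
  t * PV_t at t = 0.5000: 0.750969
  t * PV_t at t = 1.0000: 1.455366
  t * PV_t at t = 1.5000: 2.115358
  t * PV_t at t = 2.0000: 179.056930
Macaulay duration D = (sum_t t * PV_t) / P = 183.378623 / 93.896008 = 1.952997

Answer: Macaulay duration = 1.9530 years


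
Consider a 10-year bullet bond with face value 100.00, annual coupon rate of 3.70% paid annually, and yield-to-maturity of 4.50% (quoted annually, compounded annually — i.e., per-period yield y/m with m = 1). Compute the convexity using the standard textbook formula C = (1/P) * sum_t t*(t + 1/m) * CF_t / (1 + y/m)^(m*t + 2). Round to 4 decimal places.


Answer: Convexity = 80.6114

Derivation:
Coupon per period c = face * coupon_rate / m = 3.700000
Periods per year m = 1; per-period yield y/m = 0.045000
Number of cashflows N = 10
Cashflows (t years, CF_t, discount factor 1/(1+y/m)^(m*t), PV):
  t = 1.0000: CF_t = 3.700000, DF = 0.956938, PV = 3.540670
  t = 2.0000: CF_t = 3.700000, DF = 0.915730, PV = 3.388201
  t = 3.0000: CF_t = 3.700000, DF = 0.876297, PV = 3.242297
  t = 4.0000: CF_t = 3.700000, DF = 0.838561, PV = 3.102677
  t = 5.0000: CF_t = 3.700000, DF = 0.802451, PV = 2.969069
  t = 6.0000: CF_t = 3.700000, DF = 0.767896, PV = 2.841214
  t = 7.0000: CF_t = 3.700000, DF = 0.734828, PV = 2.718865
  t = 8.0000: CF_t = 3.700000, DF = 0.703185, PV = 2.601785
  t = 9.0000: CF_t = 3.700000, DF = 0.672904, PV = 2.489746
  t = 10.0000: CF_t = 103.700000, DF = 0.643928, PV = 66.775301
Price P = sum_t PV_t = 93.669825
Convexity numerator sum_t t*(t + 1/m) * CF_t / (1+y/m)^(m*t + 2):
  t = 1.0000: term = 6.484595
  t = 2.0000: term = 18.616062
  t = 3.0000: term = 35.628826
  t = 4.0000: term = 56.824285
  t = 5.0000: term = 81.565959
  t = 6.0000: term = 109.274969
  t = 7.0000: term = 139.425797
  t = 8.0000: term = 171.542334
  t = 9.0000: term = 205.194180
  t = 10.0000: term = 6726.295707
Convexity = (1/P) * sum = 7550.852714 / 93.669825 = 80.611367


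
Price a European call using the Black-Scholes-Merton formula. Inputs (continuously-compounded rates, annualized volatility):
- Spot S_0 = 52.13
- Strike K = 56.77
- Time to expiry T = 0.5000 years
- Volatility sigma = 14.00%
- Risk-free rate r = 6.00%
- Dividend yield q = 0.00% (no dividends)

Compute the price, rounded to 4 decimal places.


Answer: Price = 0.9565

Derivation:
d1 = (ln(S/K) + (r - q + 0.5*sigma^2) * T) / (sigma * sqrt(T)) = -0.50878776
d2 = d1 - sigma * sqrt(T) = -0.60778271
exp(-rT) = 0.97044553; exp(-qT) = 1.00000000
C = S_0 * exp(-qT) * N(d1) - K * exp(-rT) * N(d2)
N(d1) = 0.30545050; N(d2) = 0.27166580
C = 52.1300 * 1.00000000 * 0.30545050 - 56.7700 * 0.97044553 * 0.27166580 = 0.9565


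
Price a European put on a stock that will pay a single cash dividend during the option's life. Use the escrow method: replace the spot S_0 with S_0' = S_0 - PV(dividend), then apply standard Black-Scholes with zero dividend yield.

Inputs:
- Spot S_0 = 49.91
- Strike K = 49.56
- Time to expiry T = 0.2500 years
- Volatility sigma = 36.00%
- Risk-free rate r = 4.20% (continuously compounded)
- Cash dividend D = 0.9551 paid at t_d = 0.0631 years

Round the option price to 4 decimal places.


Answer: Price = 3.5565

Derivation:
PV(D) = D * exp(-r * t_d) = 0.9551 * 0.99735331 = 0.95257215
S_0' = S_0 - PV(D) = 49.9100 - 0.95257215 = 48.95742785
d1 = (ln(S_0'/K) + (r + sigma^2/2)*T) / (sigma*sqrt(T)) = 0.08037247
d2 = d1 - sigma*sqrt(T) = -0.09962753
exp(-rT) = 0.98955493
N(-d1) = 0.46797051; N(-d2) = 0.53967998
P = K * exp(-rT) * N(-d2) - S_0' * N(-d1) = 49.5600 * 0.98955493 * 0.53967998 - 48.95742785 * 0.46797051 = 3.5565


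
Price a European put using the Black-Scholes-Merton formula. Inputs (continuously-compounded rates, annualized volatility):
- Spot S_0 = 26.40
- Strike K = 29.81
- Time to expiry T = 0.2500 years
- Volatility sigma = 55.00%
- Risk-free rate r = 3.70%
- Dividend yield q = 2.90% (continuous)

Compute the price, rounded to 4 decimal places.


Answer: Price = 4.9924

Derivation:
d1 = (ln(S/K) + (r - q + 0.5*sigma^2) * T) / (sigma * sqrt(T)) = -0.29697235
d2 = d1 - sigma * sqrt(T) = -0.57197235
exp(-rT) = 0.99079265; exp(-qT) = 0.99277622
P = K * exp(-rT) * N(-d2) - S_0 * exp(-qT) * N(-d1)
N(-d1) = 0.61675619; N(-d2) = 0.71632965
P = 29.8100 * 0.99079265 * 0.71632965 - 26.4000 * 0.99277622 * 0.61675619 = 4.9924


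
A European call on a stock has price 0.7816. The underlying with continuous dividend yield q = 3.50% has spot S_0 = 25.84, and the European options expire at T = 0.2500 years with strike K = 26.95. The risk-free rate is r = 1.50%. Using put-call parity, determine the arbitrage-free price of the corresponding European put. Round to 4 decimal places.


Answer: Put price = 2.0158

Derivation:
Put-call parity: C - P = S_0 * exp(-qT) - K * exp(-rT).
S_0 * exp(-qT) = 25.8400 * 0.99128817 = 25.61488631
K * exp(-rT) = 26.9500 * 0.99625702 = 26.84912676
P = C - S*exp(-qT) + K*exp(-rT)
P = 0.7816 - 25.61488631 + 26.84912676 = 2.0158


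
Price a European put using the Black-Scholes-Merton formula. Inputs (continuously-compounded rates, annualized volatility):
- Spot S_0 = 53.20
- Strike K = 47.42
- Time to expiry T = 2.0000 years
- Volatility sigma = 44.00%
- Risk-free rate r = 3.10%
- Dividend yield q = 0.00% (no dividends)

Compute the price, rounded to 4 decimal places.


d1 = (ln(S/K) + (r - q + 0.5*sigma^2) * T) / (sigma * sqrt(T)) = 0.59559976
d2 = d1 - sigma * sqrt(T) = -0.02665420
exp(-rT) = 0.93988289; exp(-qT) = 1.00000000
P = K * exp(-rT) * N(-d2) - S_0 * exp(-qT) * N(-d1)
N(-d1) = 0.27572132; N(-d2) = 0.51063223
P = 47.4200 * 0.93988289 * 0.51063223 - 53.2000 * 1.00000000 * 0.27572132 = 8.0901

Answer: Price = 8.0901


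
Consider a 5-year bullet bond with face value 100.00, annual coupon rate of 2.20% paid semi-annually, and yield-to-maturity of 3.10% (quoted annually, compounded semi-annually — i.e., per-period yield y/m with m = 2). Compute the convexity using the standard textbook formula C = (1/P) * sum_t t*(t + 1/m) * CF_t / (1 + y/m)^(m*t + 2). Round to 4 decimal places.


Answer: Convexity = 24.9394

Derivation:
Coupon per period c = face * coupon_rate / m = 1.100000
Periods per year m = 2; per-period yield y/m = 0.015500
Number of cashflows N = 10
Cashflows (t years, CF_t, discount factor 1/(1+y/m)^(m*t), PV):
  t = 0.5000: CF_t = 1.100000, DF = 0.984737, PV = 1.083210
  t = 1.0000: CF_t = 1.100000, DF = 0.969706, PV = 1.066677
  t = 1.5000: CF_t = 1.100000, DF = 0.954905, PV = 1.050396
  t = 2.0000: CF_t = 1.100000, DF = 0.940330, PV = 1.034363
  t = 2.5000: CF_t = 1.100000, DF = 0.925977, PV = 1.018575
  t = 3.0000: CF_t = 1.100000, DF = 0.911844, PV = 1.003028
  t = 3.5000: CF_t = 1.100000, DF = 0.897926, PV = 0.987719
  t = 4.0000: CF_t = 1.100000, DF = 0.884220, PV = 0.972643
  t = 4.5000: CF_t = 1.100000, DF = 0.870724, PV = 0.957797
  t = 5.0000: CF_t = 101.100000, DF = 0.857434, PV = 86.686582
Price P = sum_t PV_t = 95.860988
Convexity numerator sum_t t*(t + 1/m) * CF_t / (1+y/m)^(m*t + 2):
  t = 0.5000: term = 0.525198
  t = 1.0000: term = 1.551544
  t = 1.5000: term = 3.055725
  t = 2.0000: term = 5.015141
  t = 2.5000: term = 7.407889
  t = 3.0000: term = 10.212747
  t = 3.5000: term = 13.409154
  t = 4.0000: term = 16.977194
  t = 4.5000: term = 20.897580
  t = 5.0000: term = 2311.664036
Convexity = (1/P) * sum = 2390.716208 / 95.860988 = 24.939407


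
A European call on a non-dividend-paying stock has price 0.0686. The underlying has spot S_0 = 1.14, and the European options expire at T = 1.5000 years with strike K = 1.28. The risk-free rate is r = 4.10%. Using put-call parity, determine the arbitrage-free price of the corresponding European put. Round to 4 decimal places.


Answer: Put price = 0.1323

Derivation:
Put-call parity: C - P = S_0 * exp(-qT) - K * exp(-rT).
S_0 * exp(-qT) = 1.1400 * 1.00000000 = 1.14000000
K * exp(-rT) = 1.2800 * 0.94035295 = 1.20365177
P = C - S*exp(-qT) + K*exp(-rT)
P = 0.0686 - 1.14000000 + 1.20365177 = 0.1323


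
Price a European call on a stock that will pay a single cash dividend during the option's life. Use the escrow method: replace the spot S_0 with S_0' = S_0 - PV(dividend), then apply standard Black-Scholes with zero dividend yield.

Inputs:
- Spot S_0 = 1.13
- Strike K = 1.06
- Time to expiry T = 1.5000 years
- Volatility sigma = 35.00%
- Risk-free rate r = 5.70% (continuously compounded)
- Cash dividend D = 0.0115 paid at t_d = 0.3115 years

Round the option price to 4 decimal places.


PV(D) = D * exp(-r * t_d) = 0.0115 * 0.98240120 = 0.01129761
S_0' = S_0 - PV(D) = 1.1300 - 0.01129761 = 1.11870239
d1 = (ln(S_0'/K) + (r + sigma^2/2)*T) / (sigma*sqrt(T)) = 0.53953049
d2 = d1 - sigma*sqrt(T) = 0.11086979
exp(-rT) = 0.91805314
N(d1) = 0.70523957; N(d2) = 0.54414020
C = S_0' * N(d1) - K * exp(-rT) * N(d2) = 1.11870239 * 0.70523957 - 1.0600 * 0.91805314 * 0.54414020 = 0.2594

Answer: Price = 0.2594


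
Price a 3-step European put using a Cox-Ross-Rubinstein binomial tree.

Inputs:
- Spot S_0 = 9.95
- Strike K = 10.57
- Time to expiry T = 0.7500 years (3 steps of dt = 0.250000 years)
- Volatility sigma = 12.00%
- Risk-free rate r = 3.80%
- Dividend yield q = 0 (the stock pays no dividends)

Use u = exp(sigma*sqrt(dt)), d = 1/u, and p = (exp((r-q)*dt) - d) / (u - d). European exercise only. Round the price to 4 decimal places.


Answer: Price = V(0,0) = 0.5577

Derivation:
dt = T/N = 0.250000
u = exp(sigma*sqrt(dt)) = 1.061837; d = 1/u = 0.941765
p = (exp((r-q)*dt) - d) / (u - d) = 0.564501
Discount per step: exp(-r*dt) = 0.990545
Stock lattice S(k, i) with i counting down-moves:
  k=0: S(0,0) = 9.9500
  k=1: S(1,0) = 10.5653; S(1,1) = 9.3706
  k=2: S(2,0) = 11.2186; S(2,1) = 9.9500; S(2,2) = 8.8249
  k=3: S(3,0) = 11.9123; S(3,1) = 10.5653; S(3,2) = 9.3706; S(3,3) = 8.3109
Terminal payoffs V(N, i) = max(K - S_T, 0):
  V(3,0) = 0.000000; V(3,1) = 0.004726; V(3,2) = 1.199443; V(3,3) = 2.259061
Backward induction: V(k, i) = exp(-r*dt) * [p * V(k+1, i) + (1-p) * V(k+1, i+1)].
  V(2,0) = exp(-r*dt) * [p*0.000000 + (1-p)*0.004726] = 0.002039
  V(2,1) = exp(-r*dt) * [p*0.004726 + (1-p)*1.199443] = 0.520060
  V(2,2) = exp(-r*dt) * [p*1.199443 + (1-p)*2.259061] = 1.645202
  V(1,0) = exp(-r*dt) * [p*0.002039 + (1-p)*0.520060] = 0.225485
  V(1,1) = exp(-r*dt) * [p*0.520060 + (1-p)*1.645202] = 1.000509
  V(0,0) = exp(-r*dt) * [p*0.225485 + (1-p)*1.000509] = 0.557684


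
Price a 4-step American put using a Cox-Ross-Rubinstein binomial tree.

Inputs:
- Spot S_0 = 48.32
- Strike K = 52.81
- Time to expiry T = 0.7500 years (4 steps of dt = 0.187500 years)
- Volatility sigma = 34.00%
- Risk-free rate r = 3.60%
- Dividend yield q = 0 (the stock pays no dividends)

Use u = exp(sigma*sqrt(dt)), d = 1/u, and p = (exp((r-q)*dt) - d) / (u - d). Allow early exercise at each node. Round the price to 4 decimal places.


dt = T/N = 0.187500
u = exp(sigma*sqrt(dt)) = 1.158614; d = 1/u = 0.863100
p = (exp((r-q)*dt) - d) / (u - d) = 0.486179
Discount per step: exp(-r*dt) = 0.993273
Stock lattice S(k, i) with i counting down-moves:
  k=0: S(0,0) = 48.3200
  k=1: S(1,0) = 55.9842; S(1,1) = 41.7050
  k=2: S(2,0) = 64.8641; S(2,1) = 48.3200; S(2,2) = 35.9956
  k=3: S(3,0) = 75.1524; S(3,1) = 55.9842; S(3,2) = 41.7050; S(3,3) = 31.0678
  k=4: S(4,0) = 87.0727; S(4,1) = 64.8641; S(4,2) = 48.3200; S(4,3) = 35.9956; S(4,4) = 26.8146
Terminal payoffs V(N, i) = max(K - S_T, 0):
  V(4,0) = 0.000000; V(4,1) = 0.000000; V(4,2) = 4.490000; V(4,3) = 16.814393; V(4,4) = 25.995353
Backward induction: V(k, i) = exp(-r*dt) * [p * V(k+1, i) + (1-p) * V(k+1, i+1)]; then take max(V_cont, immediate exercise) for American.
  V(3,0) = exp(-r*dt) * [p*0.000000 + (1-p)*0.000000] = 0.000000; exercise = 0.000000; V(3,0) = max -> 0.000000
  V(3,1) = exp(-r*dt) * [p*0.000000 + (1-p)*4.490000] = 2.291536; exercise = 0.000000; V(3,1) = max -> 2.291536
  V(3,2) = exp(-r*dt) * [p*4.490000 + (1-p)*16.814393] = 10.749724; exercise = 11.104991; V(3,2) = max -> 11.104991
  V(3,3) = exp(-r*dt) * [p*16.814393 + (1-p)*25.995353] = 21.386912; exercise = 21.742179; V(3,3) = max -> 21.742179
  V(2,0) = exp(-r*dt) * [p*0.000000 + (1-p)*2.291536] = 1.169518; exercise = 0.000000; V(2,0) = max -> 1.169518
  V(2,1) = exp(-r*dt) * [p*2.291536 + (1-p)*11.104991] = 6.774193; exercise = 4.490000; V(2,1) = max -> 6.774193
  V(2,2) = exp(-r*dt) * [p*11.104991 + (1-p)*21.742179] = 16.459125; exercise = 16.814393; V(2,2) = max -> 16.814393
  V(1,0) = exp(-r*dt) * [p*1.169518 + (1-p)*6.774193] = 4.022076; exercise = 0.000000; V(1,0) = max -> 4.022076
  V(1,1) = exp(-r*dt) * [p*6.774193 + (1-p)*16.814393] = 11.852780; exercise = 11.104991; V(1,1) = max -> 11.852780
  V(0,0) = exp(-r*dt) * [p*4.022076 + (1-p)*11.852780] = 7.991530; exercise = 4.490000; V(0,0) = max -> 7.991530

Answer: Price = V(0,0) = 7.9915


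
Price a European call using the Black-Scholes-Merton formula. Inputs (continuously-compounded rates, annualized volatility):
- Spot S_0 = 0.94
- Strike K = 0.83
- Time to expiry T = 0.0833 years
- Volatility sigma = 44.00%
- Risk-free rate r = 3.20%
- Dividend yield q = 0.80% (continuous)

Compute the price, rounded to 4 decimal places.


Answer: Price = 0.1210

Derivation:
d1 = (ln(S/K) + (r - q + 0.5*sigma^2) * T) / (sigma * sqrt(T)) = 1.05925713
d2 = d1 - sigma * sqrt(T) = 0.93226548
exp(-rT) = 0.99733795; exp(-qT) = 0.99933382
C = S_0 * exp(-qT) * N(d1) - K * exp(-rT) * N(d2)
N(d1) = 0.85525865; N(d2) = 0.82440033
C = 0.9400 * 0.99933382 * 0.85525865 - 0.8300 * 0.99733795 * 0.82440033 = 0.1210


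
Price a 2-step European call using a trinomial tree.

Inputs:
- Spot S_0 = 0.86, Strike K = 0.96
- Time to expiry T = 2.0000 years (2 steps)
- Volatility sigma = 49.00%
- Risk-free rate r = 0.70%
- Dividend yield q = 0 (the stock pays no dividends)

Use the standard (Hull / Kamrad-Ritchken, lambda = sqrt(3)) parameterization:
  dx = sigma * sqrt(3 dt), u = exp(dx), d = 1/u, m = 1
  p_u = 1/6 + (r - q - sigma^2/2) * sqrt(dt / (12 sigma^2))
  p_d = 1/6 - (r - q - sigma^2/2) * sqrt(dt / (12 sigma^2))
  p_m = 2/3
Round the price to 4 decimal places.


Answer: Price = V(0,0) = 0.1750

Derivation:
dt = T/N = 1.000000; dx = sigma*sqrt(3*dt) = 0.848705
u = exp(dx) = 2.336619; d = 1/u = 0.427969
p_u = 0.100065, p_m = 0.666667, p_d = 0.233268
Discount per step: exp(-r*dt) = 0.993024
Stock lattice S(k, j) with j the centered position index:
  k=0: S(0,+0) = 0.8600
  k=1: S(1,-1) = 0.3681; S(1,+0) = 0.8600; S(1,+1) = 2.0095
  k=2: S(2,-2) = 0.1575; S(2,-1) = 0.3681; S(2,+0) = 0.8600; S(2,+1) = 2.0095; S(2,+2) = 4.6954
Terminal payoffs V(N, j) = max(S_T - K, 0):
  V(2,-2) = 0.000000; V(2,-1) = 0.000000; V(2,+0) = 0.000000; V(2,+1) = 1.049492; V(2,+2) = 3.735417
Backward induction: V(k, j) = exp(-r*dt) * [p_u * V(k+1, j+1) + p_m * V(k+1, j) + p_d * V(k+1, j-1)]
  V(1,-1) = exp(-r*dt) * [p_u*0.000000 + p_m*0.000000 + p_d*0.000000] = 0.000000
  V(1,+0) = exp(-r*dt) * [p_u*1.049492 + p_m*0.000000 + p_d*0.000000] = 0.104285
  V(1,+1) = exp(-r*dt) * [p_u*3.735417 + p_m*1.049492 + p_d*0.000000] = 1.065959
  V(0,+0) = exp(-r*dt) * [p_u*1.065959 + p_m*0.104285 + p_d*0.000000] = 0.174960
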